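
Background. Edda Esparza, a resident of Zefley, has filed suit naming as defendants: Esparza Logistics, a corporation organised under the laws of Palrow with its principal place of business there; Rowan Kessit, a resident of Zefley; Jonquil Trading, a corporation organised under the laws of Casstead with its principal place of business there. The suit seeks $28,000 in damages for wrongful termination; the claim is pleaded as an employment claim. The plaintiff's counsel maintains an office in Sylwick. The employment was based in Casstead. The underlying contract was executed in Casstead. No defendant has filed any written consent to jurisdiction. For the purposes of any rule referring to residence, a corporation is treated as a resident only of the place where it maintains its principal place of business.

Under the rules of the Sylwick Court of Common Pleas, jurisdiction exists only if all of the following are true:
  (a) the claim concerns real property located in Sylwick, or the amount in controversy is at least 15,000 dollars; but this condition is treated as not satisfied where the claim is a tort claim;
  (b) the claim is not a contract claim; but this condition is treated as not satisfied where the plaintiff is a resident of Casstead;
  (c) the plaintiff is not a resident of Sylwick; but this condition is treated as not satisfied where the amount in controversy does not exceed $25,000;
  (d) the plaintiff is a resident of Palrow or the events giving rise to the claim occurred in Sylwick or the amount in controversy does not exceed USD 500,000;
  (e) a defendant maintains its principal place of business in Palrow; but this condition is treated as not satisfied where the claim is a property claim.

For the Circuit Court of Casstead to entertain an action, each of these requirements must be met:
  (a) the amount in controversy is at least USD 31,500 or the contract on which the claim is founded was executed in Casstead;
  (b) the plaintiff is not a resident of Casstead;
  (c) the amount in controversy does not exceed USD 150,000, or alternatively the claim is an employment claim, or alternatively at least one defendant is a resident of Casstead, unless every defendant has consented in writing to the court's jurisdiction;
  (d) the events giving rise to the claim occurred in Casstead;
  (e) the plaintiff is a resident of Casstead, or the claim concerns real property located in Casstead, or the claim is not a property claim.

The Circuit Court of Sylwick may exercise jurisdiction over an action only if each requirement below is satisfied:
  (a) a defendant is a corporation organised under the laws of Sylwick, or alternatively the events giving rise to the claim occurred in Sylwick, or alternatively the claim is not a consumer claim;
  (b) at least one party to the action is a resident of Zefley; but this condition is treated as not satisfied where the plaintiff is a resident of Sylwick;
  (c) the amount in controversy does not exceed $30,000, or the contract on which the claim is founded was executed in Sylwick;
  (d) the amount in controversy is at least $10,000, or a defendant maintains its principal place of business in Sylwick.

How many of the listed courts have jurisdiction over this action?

The Sylwick Court of Common Pleas:
  (a) The amount in controversy is USD 28,000, which meets the 15,000 dollars floor, so this disjunct is met. And the carve-out is inapplicable — the claim is an employment claim, not a tort claim. Met.
  (b) The claim is an employment claim, not a contract claim. The exception is not triggered, since the plaintiff resides in Zefley, not Casstead. Condition met.
  (c) The plaintiff resides in Zefley, which is not Sylwick. The carve-out does not apply: the amount in controversy is USD 28,000, above the USD 25,000 ceiling. Met.
  (d) The amount in controversy is 28,000 dollars, within the USD 500,000 ceiling, which satisfies one of the alternatives. Condition met.
  (e) Esparza Logistics has its principal place of business in Palrow. And the carve-out is inapplicable — the claim is an employment claim, not a property claim. Met.
  → Jurisdiction lies.
The Circuit Court of Casstead:
  (a) The contract was executed in Casstead, so this disjunct is met. Met.
  (b) The plaintiff resides in Zefley, which is not Casstead. Met.
  (c) The amount in controversy is USD 28,000, within the $150,000 ceiling, so one alternative holds. Condition met.
  (d) The operative events occurred in Casstead. Met.
  (e) The claim is an employment claim, not a property claim, so one alternative holds. Satisfied.
  → All conditions met; jurisdiction exists.
The Circuit Court of Sylwick:
  (a) The claim is an employment claim, not a consumer claim, which satisfies one of the alternatives. Met.
  (b) Edda Esparza resides in Zefley. The carve-out does not apply: the plaintiff resides in Zefley, not Sylwick. Satisfied.
  (c) The amount in controversy is $28,000, within the 30,000 dollars ceiling — that alternative is enough. Met.
  (d) The amount in controversy is 28,000 dollars, which meets the 10,000 dollars floor, so one alternative holds. Satisfied.
  → Jurisdiction lies.
Courts with jurisdiction: the Sylwick Court of Common Pleas, the Circuit Court of Casstead, the Circuit Court of Sylwick — 3 in total.

3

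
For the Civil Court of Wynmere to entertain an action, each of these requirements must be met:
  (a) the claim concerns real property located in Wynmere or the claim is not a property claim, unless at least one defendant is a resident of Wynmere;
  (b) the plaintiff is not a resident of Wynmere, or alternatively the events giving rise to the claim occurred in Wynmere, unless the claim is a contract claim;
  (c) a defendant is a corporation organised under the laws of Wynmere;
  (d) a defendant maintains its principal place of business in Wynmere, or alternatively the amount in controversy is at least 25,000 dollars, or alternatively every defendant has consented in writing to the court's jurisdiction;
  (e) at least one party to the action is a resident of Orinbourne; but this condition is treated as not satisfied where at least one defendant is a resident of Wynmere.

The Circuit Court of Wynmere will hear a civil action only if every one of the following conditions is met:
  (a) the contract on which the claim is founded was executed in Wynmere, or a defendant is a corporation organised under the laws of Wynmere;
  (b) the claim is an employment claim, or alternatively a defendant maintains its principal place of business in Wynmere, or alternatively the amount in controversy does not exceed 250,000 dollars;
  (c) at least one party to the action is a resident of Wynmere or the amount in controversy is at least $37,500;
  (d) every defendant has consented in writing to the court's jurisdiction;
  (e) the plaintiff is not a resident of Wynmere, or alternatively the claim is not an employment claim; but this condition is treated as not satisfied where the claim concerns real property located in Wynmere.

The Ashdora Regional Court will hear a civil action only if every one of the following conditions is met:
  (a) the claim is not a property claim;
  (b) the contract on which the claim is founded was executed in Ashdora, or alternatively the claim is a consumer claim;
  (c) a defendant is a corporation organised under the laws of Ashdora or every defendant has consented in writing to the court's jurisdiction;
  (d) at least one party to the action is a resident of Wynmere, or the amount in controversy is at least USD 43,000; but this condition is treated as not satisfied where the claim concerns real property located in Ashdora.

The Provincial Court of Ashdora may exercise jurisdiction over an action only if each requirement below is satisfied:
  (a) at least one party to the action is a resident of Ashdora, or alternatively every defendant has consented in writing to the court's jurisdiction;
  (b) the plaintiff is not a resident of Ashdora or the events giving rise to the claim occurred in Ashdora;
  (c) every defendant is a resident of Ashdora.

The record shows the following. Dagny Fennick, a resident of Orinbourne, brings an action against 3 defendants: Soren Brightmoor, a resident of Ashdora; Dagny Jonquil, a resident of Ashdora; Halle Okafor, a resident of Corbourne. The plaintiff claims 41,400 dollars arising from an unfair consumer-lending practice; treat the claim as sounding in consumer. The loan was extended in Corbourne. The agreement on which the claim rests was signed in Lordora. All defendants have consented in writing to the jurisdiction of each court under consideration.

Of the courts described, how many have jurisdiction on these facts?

0

The Civil Court of Wynmere:
  (a) The claim is a consumer claim, not a property claim, so one alternative holds. Satisfied.
  (b) The plaintiff resides in Orinbourne, which is not Wynmere, so one alternative holds. Satisfied.
  (c) No defendant is a corporation. Not satisfied.
  (d) The amount in controversy is $41,400, which meets the USD 25,000 floor, which satisfies one of the alternatives. Condition met.
  (e) Dagny Fennick resides in Orinbourne. The exception is not triggered, since no defendant resides in Wynmere (they reside in Ashdora, Ashdora, Corbourne). Satisfied.
  → The court lacks jurisdiction.
The Circuit Court of Wynmere:
  (a) The contract was executed in Lordora, not Wynmere; no defendant is a corporation — none of the alternatives is met. Not met.
  (b) The amount in controversy is $41,400, within the USD 250,000 ceiling, which satisfies one of the alternatives. Met.
  (c) The amount in controversy is 41,400 dollars, which meets the $37,500 floor — that alternative is enough. Met.
  (d) Every defendant has filed written consent. Condition met.
  (e) The plaintiff resides in Orinbourne, which is not Wynmere — that alternative is enough. The carve-out does not apply: the claim does not concern real property. Satisfied.
  → At least one condition fails; no jurisdiction.
The Ashdora Regional Court:
  (a) The claim is a consumer claim, not a property claim. Satisfied.
  (b) The claim is a consumer claim, so one alternative holds. Met.
  (c) Every defendant has filed written consent — that alternative is enough. Condition met.
  (d) No party resides in Wynmere; the amount in controversy is 41,400 dollars, below the 43,000 dollars floor — none of the alternatives is met. Not satisfied.
  → No jurisdiction.
The Provincial Court of Ashdora:
  (a) Soren Brightmoor resides in Ashdora, so this disjunct is met. Satisfied.
  (b) The plaintiff resides in Orinbourne, which is not Ashdora, so one alternative holds. Condition met.
  (c) The defendants reside as follows — Soren Brightmoor in Ashdora, Dagny Jonquil in Ashdora, Halle Okafor in Corbourne — not all in Ashdora. Not satisfied.
  → No jurisdiction.
No court satisfies all of its conditions.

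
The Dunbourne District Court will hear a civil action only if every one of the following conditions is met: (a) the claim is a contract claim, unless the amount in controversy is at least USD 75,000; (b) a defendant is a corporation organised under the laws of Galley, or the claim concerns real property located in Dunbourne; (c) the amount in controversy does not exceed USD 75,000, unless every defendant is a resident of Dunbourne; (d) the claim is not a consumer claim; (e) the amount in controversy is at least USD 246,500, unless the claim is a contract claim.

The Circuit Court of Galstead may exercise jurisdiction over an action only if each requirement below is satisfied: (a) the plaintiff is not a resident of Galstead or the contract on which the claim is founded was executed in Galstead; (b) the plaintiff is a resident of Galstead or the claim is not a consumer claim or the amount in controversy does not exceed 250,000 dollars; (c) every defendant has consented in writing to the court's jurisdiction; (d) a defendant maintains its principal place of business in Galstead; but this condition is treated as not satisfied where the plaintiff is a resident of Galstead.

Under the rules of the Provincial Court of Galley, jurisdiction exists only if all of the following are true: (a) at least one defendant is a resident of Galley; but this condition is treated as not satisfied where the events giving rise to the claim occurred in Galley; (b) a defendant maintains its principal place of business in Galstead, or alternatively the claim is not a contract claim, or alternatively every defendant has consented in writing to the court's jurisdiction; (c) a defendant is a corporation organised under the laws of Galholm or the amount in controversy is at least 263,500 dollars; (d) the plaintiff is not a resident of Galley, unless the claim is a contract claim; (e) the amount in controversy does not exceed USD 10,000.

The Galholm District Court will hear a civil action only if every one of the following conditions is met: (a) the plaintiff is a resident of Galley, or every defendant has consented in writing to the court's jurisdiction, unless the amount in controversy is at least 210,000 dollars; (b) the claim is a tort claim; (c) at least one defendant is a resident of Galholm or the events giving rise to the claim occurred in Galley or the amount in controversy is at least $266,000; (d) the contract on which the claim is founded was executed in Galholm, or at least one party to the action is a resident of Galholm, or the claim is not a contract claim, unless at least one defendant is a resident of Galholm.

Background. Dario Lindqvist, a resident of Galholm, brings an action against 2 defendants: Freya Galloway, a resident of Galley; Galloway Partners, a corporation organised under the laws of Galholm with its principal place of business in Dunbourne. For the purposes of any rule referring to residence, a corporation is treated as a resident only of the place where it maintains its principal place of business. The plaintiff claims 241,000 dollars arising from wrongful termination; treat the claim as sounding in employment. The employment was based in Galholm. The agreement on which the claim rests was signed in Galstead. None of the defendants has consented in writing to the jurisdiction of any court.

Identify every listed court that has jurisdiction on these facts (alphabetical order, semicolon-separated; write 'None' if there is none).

None

The Dunbourne District Court:
  (a) The claim is an employment claim, not a contract claim. But the amount in controversy is $241,000, which meets the USD 75,000 floor, and the 'unless' clause therefore excuses the requirement. Condition met.
  (b) The corporate defendant(s) are organised in Galholm, not Galley; the claim does not concern real property — every alternative fails. Not satisfied.
  (c) The amount in controversy is USD 241,000, above the 75,000 dollars ceiling. And the defendants reside as follows — Freya Galloway in Galley, Galloway Partners in Dunbourne — not all in Dunbourne, so the proviso does not save it. Not met.
  (d) The claim is an employment claim, not a consumer claim. Met.
  (e) The amount in controversy is USD 241,000, below the USD 246,500 floor. The proviso offers no rescue either, since the claim is an employment claim, not a contract claim. Not satisfied.
  → No jurisdiction.
The Circuit Court of Galstead:
  (a) The plaintiff resides in Galholm, which is not Galstead, so this disjunct is met. Satisfied.
  (b) The claim is an employment claim, not a consumer claim, so this disjunct is met. Satisfied.
  (c) No such written consent has been filed. Not satisfied.
  (d) The corporate defendant(s) have their principal place of business in Dunbourne, not Galstead. Not met.
  → At least one condition fails; no jurisdiction.
The Provincial Court of Galley:
  (a) Freya Galloway resides in Galley. The exception is not triggered, since the operative events occurred in Galholm, not Galley. Condition met.
  (b) The claim is an employment claim, not a contract claim, so this disjunct is met. Satisfied.
  (c) Galloway Partners is organised under the laws of Galholm — that alternative is enough. Condition met.
  (d) The plaintiff resides in Galholm, which is not Galley. Satisfied.
  (e) The amount in controversy is $241,000, above the USD 10,000 ceiling. Fails.
  → No jurisdiction.
The Galholm District Court:
  (a) The plaintiff resides in Galholm, not Galley; no such written consent has been filed — no alternative holds. The proviso rescues it, though: the amount in controversy is $241,000, which meets the 210,000 dollars floor. Met.
  (b) The claim is an employment claim, not a tort claim. Not met.
  (c) No defendant resides in Galholm (they reside in Galley, Dunbourne); the operative events occurred in Galholm, not Galley; the amount in controversy is $241,000, below the $266,000 floor — none of the alternatives is met. Fails.
  (d) Dario Lindqvist resides in Galholm, which satisfies one of the alternatives. Condition met.
  → No jurisdiction.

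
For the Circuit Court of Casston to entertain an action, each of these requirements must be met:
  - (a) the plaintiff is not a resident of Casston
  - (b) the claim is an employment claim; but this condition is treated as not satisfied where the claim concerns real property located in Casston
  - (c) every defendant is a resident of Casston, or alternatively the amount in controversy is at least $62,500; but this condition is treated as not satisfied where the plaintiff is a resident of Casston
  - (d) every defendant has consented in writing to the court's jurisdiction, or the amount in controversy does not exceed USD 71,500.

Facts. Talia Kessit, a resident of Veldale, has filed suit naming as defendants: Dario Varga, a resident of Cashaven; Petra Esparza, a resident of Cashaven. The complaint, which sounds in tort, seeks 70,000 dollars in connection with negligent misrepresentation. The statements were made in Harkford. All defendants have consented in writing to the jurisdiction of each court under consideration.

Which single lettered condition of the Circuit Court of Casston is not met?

The Circuit Court of Casston:
  (a) The plaintiff resides in Veldale, which is not Casston. Met.
  (b) The claim is a tort claim, not an employment claim. Not met.
  (c) The amount in controversy is $70,000, which meets the 62,500 dollars floor — that alternative is enough. The exception is not triggered, since the plaintiff resides in Veldale, not Casston. Met.
  (d) Every defendant has filed written consent — that alternative is enough. Met.
Only condition (b) fails.

(b)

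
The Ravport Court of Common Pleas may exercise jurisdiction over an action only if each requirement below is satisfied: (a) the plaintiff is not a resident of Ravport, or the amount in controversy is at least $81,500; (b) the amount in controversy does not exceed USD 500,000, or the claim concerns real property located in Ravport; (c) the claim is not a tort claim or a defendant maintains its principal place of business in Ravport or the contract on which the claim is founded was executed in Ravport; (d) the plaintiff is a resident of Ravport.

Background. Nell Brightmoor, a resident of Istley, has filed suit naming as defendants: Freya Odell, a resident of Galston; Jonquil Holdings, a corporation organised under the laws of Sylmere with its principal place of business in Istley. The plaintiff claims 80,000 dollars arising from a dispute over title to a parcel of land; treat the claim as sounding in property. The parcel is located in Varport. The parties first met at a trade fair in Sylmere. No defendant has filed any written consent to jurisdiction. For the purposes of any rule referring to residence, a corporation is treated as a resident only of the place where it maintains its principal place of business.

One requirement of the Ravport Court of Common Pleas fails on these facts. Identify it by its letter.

The Ravport Court of Common Pleas:
  (a) The plaintiff resides in Istley, which is not Ravport, which satisfies one of the alternatives. Met.
  (b) The amount in controversy is $80,000, within the 500,000 dollars ceiling, so one alternative holds. Met.
  (c) The claim is a property claim, not a tort claim, which satisfies one of the alternatives. Met.
  (d) The plaintiff resides in Istley, not Ravport. Not met.
Only condition (d) fails.

(d)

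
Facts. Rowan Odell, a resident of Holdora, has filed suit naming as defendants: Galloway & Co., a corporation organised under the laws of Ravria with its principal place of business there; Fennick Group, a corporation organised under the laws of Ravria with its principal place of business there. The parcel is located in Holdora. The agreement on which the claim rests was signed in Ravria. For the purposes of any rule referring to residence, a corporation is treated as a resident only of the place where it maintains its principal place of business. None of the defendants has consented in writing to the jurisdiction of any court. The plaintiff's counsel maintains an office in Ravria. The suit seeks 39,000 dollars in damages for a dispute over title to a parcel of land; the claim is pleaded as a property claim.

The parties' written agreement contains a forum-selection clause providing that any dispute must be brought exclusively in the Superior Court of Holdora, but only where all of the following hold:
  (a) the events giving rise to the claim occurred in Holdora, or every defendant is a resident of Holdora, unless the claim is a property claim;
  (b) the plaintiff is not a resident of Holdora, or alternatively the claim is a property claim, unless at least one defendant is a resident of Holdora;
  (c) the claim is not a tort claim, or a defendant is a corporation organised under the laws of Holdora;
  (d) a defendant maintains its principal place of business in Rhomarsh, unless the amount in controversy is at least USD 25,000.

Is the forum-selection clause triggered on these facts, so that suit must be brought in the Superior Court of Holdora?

The Superior Court of Holdora:
  (a) The operative events occurred in Holdora, so this disjunct is met. Satisfied.
  (b) The claim is a property claim, so this disjunct is met. Condition met.
  (c) The claim is a property claim, not a tort claim — that alternative is enough. Met.
  (d) The corporate defendant(s) have their principal place of business in Ravria, not Rhomarsh. The proviso rescues it, though: the amount in controversy is $39,000, which meets the $25,000 floor. Condition met.
  → The clause applies.

Yes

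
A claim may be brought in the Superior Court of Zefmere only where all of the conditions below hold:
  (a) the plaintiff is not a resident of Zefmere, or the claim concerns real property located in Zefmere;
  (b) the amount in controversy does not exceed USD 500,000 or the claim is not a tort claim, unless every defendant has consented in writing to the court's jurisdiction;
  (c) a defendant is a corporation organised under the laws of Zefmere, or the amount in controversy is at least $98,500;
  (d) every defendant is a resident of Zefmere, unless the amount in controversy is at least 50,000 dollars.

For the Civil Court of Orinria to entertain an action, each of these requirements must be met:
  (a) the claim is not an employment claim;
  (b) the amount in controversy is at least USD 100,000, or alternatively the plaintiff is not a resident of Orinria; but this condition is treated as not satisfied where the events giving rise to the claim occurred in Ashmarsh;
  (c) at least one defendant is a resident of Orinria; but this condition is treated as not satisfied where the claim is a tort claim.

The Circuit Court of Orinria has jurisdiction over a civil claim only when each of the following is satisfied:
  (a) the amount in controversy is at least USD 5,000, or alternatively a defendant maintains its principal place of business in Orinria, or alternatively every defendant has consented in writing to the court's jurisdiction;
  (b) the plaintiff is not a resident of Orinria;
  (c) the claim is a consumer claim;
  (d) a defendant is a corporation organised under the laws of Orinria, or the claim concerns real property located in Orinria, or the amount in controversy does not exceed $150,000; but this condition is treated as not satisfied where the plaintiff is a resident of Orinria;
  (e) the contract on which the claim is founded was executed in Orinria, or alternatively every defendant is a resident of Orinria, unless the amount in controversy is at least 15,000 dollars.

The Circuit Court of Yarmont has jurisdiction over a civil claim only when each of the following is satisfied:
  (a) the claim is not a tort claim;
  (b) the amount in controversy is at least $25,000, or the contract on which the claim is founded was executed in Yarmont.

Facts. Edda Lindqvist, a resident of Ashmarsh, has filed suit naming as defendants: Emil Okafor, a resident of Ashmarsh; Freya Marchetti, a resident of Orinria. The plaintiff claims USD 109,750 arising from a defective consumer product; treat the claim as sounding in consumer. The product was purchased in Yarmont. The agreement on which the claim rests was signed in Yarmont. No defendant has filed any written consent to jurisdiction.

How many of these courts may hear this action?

The Superior Court of Zefmere:
  (a) The plaintiff resides in Ashmarsh, which is not Zefmere, so this disjunct is met. Condition met.
  (b) The amount in controversy is USD 109,750, within the USD 500,000 ceiling, which satisfies one of the alternatives. Condition met.
  (c) The amount in controversy is $109,750, which meets the $98,500 floor — that alternative is enough. Met.
  (d) The defendants reside as follows — Emil Okafor in Ashmarsh, Freya Marchetti in Orinria — not all in Zefmere. However, the amount in controversy is $109,750, which meets the USD 50,000 floor, so the 'unless' proviso supplies this condition. Condition met.
  → All conditions met; jurisdiction exists.
The Civil Court of Orinria:
  (a) The claim is a consumer claim, not an employment claim. Met.
  (b) The amount in controversy is $109,750, which meets the 100,000 dollars floor — that alternative is enough. And the carve-out is inapplicable — the operative events occurred in Yarmont, not Ashmarsh. Satisfied.
  (c) Freya Marchetti resides in Orinria. The exception is not triggered, since the claim is a consumer claim, not a tort claim. Condition met.
  → Every requirement is satisfied — jurisdiction.
The Circuit Court of Orinria:
  (a) The amount in controversy is 109,750 dollars, which meets the $5,000 floor, which satisfies one of the alternatives. Met.
  (b) The plaintiff resides in Ashmarsh, which is not Orinria. Satisfied.
  (c) The claim is a consumer claim. Met.
  (d) The amount in controversy is USD 109,750, within the 150,000 dollars ceiling, which satisfies one of the alternatives. And the carve-out is inapplicable — the plaintiff resides in Ashmarsh, not Orinria. Condition met.
  (e) The contract was executed in Yarmont, not Orinria; the defendants reside as follows — Emil Okafor in Ashmarsh, Freya Marchetti in Orinria — not all in Orinria — none of the alternatives is met. However, the amount in controversy is 109,750 dollars, which meets the 15,000 dollars floor, so the 'unless' proviso supplies this condition. Met.
  → The court has jurisdiction.
The Circuit Court of Yarmont:
  (a) The claim is a consumer claim, not a tort claim. Satisfied.
  (b) The amount in controversy is USD 109,750, which meets the $25,000 floor — that alternative is enough. Met.
  → Jurisdiction lies.
Courts with jurisdiction: the Superior Court of Zefmere, the Civil Court of Orinria, the Circuit Court of Orinria, the Circuit Court of Yarmont — 4 in total.

4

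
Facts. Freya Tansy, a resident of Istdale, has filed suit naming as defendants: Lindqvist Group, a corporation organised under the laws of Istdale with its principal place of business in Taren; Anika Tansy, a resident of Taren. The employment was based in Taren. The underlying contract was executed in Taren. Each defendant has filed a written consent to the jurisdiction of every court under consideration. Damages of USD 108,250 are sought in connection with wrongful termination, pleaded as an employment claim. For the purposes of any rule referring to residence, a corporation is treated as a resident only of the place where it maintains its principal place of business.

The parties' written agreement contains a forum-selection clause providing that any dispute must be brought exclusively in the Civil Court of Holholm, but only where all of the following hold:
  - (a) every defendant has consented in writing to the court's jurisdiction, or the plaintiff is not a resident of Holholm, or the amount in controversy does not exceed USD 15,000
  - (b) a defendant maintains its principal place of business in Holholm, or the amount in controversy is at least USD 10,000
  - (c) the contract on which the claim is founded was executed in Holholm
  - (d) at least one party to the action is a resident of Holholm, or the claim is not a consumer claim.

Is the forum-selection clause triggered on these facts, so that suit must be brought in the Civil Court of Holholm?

The Civil Court of Holholm:
  (a) Every defendant has filed written consent, which satisfies one of the alternatives. Satisfied.
  (b) The amount in controversy is USD 108,250, which meets the USD 10,000 floor, which satisfies one of the alternatives. Satisfied.
  (c) The contract was executed in Taren, not Holholm. Condition not met.
  (d) The claim is an employment claim, not a consumer claim — that alternative is enough. Met.
  → The clause does not apply.

No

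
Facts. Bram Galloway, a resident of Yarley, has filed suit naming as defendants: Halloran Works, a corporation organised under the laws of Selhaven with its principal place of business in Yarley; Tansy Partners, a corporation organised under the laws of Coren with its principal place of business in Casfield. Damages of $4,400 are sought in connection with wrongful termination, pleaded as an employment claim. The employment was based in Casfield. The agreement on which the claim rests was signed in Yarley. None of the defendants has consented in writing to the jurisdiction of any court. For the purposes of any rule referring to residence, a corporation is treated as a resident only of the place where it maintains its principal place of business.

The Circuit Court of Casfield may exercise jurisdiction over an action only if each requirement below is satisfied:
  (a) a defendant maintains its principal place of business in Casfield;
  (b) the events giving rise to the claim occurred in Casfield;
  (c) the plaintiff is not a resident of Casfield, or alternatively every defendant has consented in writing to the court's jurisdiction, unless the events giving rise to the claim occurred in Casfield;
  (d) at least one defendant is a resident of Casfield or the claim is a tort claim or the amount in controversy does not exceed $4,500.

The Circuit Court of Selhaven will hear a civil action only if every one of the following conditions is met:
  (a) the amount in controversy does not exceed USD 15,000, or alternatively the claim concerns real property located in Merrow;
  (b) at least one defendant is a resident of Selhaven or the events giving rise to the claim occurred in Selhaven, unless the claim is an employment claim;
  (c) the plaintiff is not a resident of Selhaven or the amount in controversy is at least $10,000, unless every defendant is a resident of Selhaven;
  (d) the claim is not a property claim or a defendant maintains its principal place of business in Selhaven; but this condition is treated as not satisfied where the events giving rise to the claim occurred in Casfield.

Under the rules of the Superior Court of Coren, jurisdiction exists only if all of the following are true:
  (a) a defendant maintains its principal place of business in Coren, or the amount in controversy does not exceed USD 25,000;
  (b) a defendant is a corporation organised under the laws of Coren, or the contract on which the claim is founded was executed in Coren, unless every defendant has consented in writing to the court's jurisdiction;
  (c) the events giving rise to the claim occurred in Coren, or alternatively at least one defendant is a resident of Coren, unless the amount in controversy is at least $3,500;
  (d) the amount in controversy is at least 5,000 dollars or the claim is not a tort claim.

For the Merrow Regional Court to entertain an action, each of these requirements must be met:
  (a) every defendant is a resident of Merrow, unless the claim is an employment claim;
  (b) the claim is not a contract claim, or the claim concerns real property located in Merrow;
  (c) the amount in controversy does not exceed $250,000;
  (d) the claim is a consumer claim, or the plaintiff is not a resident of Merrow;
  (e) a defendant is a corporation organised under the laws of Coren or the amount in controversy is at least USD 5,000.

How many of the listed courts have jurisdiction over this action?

The Circuit Court of Casfield:
  (a) Tansy Partners has its principal place of business in Casfield. Met.
  (b) The operative events occurred in Casfield. Met.
  (c) The plaintiff resides in Yarley, which is not Casfield, which satisfies one of the alternatives. Satisfied.
  (d) Tansy Partners resides in Casfield — that alternative is enough. Met.
  → All conditions met; jurisdiction exists.
The Circuit Court of Selhaven:
  (a) The amount in controversy is $4,400, within the $15,000 ceiling — that alternative is enough. Satisfied.
  (b) No defendant resides in Selhaven (they reside in Yarley, Casfield); the operative events occurred in Casfield, not Selhaven — none of the alternatives is met. But the claim is an employment claim, and the 'unless' clause therefore excuses the requirement. Condition met.
  (c) The plaintiff resides in Yarley, which is not Selhaven, which satisfies one of the alternatives. Condition met.
  (d) The claim is an employment claim, not a property claim, so one alternative holds. But the operative events occurred in Casfield, triggering the carve-out and defeating this condition. Condition not met.
  → The court lacks jurisdiction.
The Superior Court of Coren:
  (a) The amount in controversy is $4,400, within the $25,000 ceiling — that alternative is enough. Satisfied.
  (b) Tansy Partners is organised under the laws of Coren, so this disjunct is met. Satisfied.
  (c) The operative events occurred in Casfield, not Coren; no defendant resides in Coren (they reside in Yarley, Casfield) — none of the alternatives is met. The proviso rescues it, though: the amount in controversy is $4,400, which meets the 3,500 dollars floor. Condition met.
  (d) The claim is an employment claim, not a tort claim, so this disjunct is met. Met.
  → All conditions met; jurisdiction exists.
The Merrow Regional Court:
  (a) The defendants reside as follows — Halloran Works in Yarley, Tansy Partners in Casfield — not all in Merrow. But the claim is an employment claim, and the 'unless' clause therefore excuses the requirement. Condition met.
  (b) The claim is an employment claim, not a contract claim — that alternative is enough. Met.
  (c) The amount in controversy is $4,400, within the USD 250,000 ceiling. Met.
  (d) The plaintiff resides in Yarley, which is not Merrow, so this disjunct is met. Satisfied.
  (e) Tansy Partners is organised under the laws of Coren — that alternative is enough. Satisfied.
  → Jurisdiction lies.
Courts with jurisdiction: the Circuit Court of Casfield, the Superior Court of Coren, the Merrow Regional Court — 3 in total.

3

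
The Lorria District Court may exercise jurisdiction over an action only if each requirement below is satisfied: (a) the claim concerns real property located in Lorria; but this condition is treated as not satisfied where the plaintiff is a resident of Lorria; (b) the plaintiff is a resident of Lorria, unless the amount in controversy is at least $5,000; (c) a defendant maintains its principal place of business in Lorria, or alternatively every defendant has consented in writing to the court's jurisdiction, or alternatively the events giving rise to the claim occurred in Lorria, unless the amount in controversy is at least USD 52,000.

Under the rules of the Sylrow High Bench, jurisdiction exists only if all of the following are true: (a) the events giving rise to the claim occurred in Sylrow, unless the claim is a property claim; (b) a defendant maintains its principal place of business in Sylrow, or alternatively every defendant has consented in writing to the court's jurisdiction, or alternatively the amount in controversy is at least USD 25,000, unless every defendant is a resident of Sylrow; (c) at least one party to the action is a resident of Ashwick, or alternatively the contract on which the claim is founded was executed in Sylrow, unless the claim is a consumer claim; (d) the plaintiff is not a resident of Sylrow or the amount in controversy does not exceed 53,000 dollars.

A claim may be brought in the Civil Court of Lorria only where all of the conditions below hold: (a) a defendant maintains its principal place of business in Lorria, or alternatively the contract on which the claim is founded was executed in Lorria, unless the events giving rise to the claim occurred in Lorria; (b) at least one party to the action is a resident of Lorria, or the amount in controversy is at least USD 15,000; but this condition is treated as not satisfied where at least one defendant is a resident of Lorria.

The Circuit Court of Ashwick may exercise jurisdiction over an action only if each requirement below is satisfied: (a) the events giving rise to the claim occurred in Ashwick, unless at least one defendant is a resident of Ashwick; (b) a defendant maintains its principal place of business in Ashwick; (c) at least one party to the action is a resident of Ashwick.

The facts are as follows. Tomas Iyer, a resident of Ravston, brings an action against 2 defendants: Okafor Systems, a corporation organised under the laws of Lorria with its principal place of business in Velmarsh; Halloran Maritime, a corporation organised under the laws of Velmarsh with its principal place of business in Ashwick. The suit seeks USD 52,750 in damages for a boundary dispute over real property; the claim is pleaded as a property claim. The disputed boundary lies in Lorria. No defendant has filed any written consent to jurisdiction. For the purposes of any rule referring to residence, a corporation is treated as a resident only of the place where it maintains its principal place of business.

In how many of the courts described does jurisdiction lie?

The Lorria District Court:
  (a) The property lies in Lorria. The exception is not triggered, since the plaintiff resides in Ravston, not Lorria. Satisfied.
  (b) The plaintiff resides in Ravston, not Lorria. However, the amount in controversy is $52,750, which meets the USD 5,000 floor, so the 'unless' proviso supplies this condition. Condition met.
  (c) The operative events occurred in Lorria, so this disjunct is met. Satisfied.
  → Jurisdiction lies.
The Sylrow High Bench:
  (a) The operative events occurred in Lorria, not Sylrow. But the claim is a property claim, and the 'unless' clause therefore excuses the requirement. Met.
  (b) The amount in controversy is USD 52,750, which meets the USD 25,000 floor — that alternative is enough. Met.
  (c) Halloran Maritime resides in Ashwick — that alternative is enough. Satisfied.
  (d) The plaintiff resides in Ravston, which is not Sylrow, so this disjunct is met. Met.
  → The court has jurisdiction.
The Civil Court of Lorria:
  (a) The corporate defendant(s) have their principal place of business in Ashwick, Velmarsh, not Lorria; no contract (and hence no place of execution) is alleged — no alternative holds. The proviso rescues it, though: the operative events occurred in Lorria. Satisfied.
  (b) The amount in controversy is 52,750 dollars, which meets the $15,000 floor, so one alternative holds. And the carve-out is inapplicable — no defendant resides in Lorria (they reside in Velmarsh, Ashwick). Met.
  → The court has jurisdiction.
The Circuit Court of Ashwick:
  (a) The operative events occurred in Lorria, not Ashwick. However, Halloran Maritime resides in Ashwick, so the 'unless' proviso supplies this condition. Met.
  (b) Halloran Maritime has its principal place of business in Ashwick. Met.
  (c) Halloran Maritime resides in Ashwick. Met.
  → Every requirement is satisfied — jurisdiction.
Courts with jurisdiction: the Lorria District Court, the Sylrow High Bench, the Civil Court of Lorria, the Circuit Court of Ashwick — 4 in total.

4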